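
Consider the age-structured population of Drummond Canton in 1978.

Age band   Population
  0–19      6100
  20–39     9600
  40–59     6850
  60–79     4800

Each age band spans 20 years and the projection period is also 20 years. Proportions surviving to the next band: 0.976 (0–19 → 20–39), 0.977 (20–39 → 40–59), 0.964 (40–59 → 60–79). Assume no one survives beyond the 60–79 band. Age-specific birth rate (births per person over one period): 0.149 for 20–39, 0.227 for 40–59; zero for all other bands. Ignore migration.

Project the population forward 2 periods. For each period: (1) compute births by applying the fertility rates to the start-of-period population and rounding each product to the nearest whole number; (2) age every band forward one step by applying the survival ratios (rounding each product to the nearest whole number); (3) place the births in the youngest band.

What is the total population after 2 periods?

20787

Let band 1 be 0–19 through band 4 = 60–79.
After projecting period 1:
Births: 9600 * 0.149 = 1430  |  6850 * 0.227 = 1555 ⇒ total 2985
Band 2: 6100 * 0.976 = 5954
Band 3: 9600 * 0.977 = 9379
Band 4: 6850 * 0.964 = 6603
→ [2985, 5954, 9379, 6603]
After projecting period 2:
Births: 5954 * 0.149 = 887  |  9379 * 0.227 = 2129 ⇒ total 3016
Band 2: 2985 * 0.976 = 2913
Band 3: 5954 * 0.977 = 5817
Band 4: 9379 * 0.964 = 9041
→ [3016, 2913, 5817, 9041]
Total after period 2: 3016 + 2913 + 5817 + 9041 = 20787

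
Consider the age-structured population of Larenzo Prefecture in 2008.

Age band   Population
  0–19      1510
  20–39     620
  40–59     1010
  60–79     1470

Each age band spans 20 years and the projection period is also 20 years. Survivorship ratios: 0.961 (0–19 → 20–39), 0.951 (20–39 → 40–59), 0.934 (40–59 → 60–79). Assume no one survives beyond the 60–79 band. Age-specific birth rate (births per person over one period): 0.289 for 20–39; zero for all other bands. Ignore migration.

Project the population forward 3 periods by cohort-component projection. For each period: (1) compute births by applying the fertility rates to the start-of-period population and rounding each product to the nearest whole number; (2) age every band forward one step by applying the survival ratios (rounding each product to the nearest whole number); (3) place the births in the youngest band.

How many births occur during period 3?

(Groups numbered youngest = 1 to oldest = 4.)
— Period 1 —
Births: 620 * 0.289 = 179
Group 2: 1510 * 0.961 = 1451
Group 3: 620 * 0.951 = 590
Group 4: 1010 * 0.934 = 943
Giving 179 / 1451 / 590 / 943.
— Period 2 —
Births: 1451 * 0.289 = 419
Group 2: 179 * 0.961 = 172
Group 3: 1451 * 0.951 = 1380
Group 4: 590 * 0.934 = 551
Giving 419 / 172 / 1380 / 551.
— Period 3 —
Births: 172 * 0.289 = 50
Group 2: 419 * 0.961 = 403
Group 3: 172 * 0.951 = 164
Group 4: 1380 * 0.934 = 1289
Giving 50 / 403 / 164 / 1289.

50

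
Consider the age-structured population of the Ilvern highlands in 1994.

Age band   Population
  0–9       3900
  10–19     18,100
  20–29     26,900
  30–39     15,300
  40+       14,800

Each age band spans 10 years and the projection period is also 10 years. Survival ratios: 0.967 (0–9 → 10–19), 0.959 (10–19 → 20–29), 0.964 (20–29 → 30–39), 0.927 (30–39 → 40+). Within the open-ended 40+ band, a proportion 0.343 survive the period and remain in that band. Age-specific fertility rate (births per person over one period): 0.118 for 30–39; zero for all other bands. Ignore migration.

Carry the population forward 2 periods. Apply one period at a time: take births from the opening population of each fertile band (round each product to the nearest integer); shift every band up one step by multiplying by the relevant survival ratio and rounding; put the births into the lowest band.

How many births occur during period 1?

1805

Call the bands 1 to 5, youngest first.
After projecting period 1:
Births: 15300 × 0.118 = 1805
Band 2: 3900 × 0.967 = 3771
Band 3: 18100 × 0.959 = 17358
Band 4: 26900 × 0.964 = 25932
Band 5: 15300 × 0.927 + 14800 × 0.343 = 14183 + 5076 = 19259
Giving 1805 / 3771 / 17358 / 25932 / 19259.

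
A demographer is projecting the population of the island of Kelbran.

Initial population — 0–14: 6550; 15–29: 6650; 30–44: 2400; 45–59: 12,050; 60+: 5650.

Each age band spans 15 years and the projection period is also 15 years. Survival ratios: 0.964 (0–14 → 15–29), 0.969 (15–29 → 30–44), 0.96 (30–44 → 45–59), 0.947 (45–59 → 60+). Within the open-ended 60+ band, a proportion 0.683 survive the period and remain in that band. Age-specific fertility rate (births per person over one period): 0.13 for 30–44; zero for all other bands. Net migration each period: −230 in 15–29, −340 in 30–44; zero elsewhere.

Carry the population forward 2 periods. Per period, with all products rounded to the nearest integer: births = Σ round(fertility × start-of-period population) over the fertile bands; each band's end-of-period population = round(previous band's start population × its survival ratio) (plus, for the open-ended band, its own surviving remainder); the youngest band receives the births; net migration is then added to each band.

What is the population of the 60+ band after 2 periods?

12611

Period 1:
Births: 2400 * 0.13 = 312
15–29: 6550 * 0.964 = 6314
30–44: 6650 * 0.969 = 6444
45–59: 2400 * 0.96 = 2304
60+: 12050 * 0.947 + 5650 * 0.683 = 11411 + 3859 = 15270
Net migration: 15–29 − 230 → 6084; 30–44 − 340 → 6104
Population now: 0–14=312, 15–29=6084, 30–44=6104, 45–59=2304, 60+=15270
Period 2:
Births: 6104 * 0.13 = 794
15–29: 312 * 0.964 = 301
30–44: 6084 * 0.969 = 5895
45–59: 6104 * 0.96 = 5860
60+: 2304 * 0.947 + 15270 * 0.683 = 2182 + 10429 = 12611
Net migration: 15–29 − 230 → 71; 30–44 − 340 → 5555
Population now: 0–14=794, 15–29=71, 30–44=5555, 45–59=5860, 60+=12611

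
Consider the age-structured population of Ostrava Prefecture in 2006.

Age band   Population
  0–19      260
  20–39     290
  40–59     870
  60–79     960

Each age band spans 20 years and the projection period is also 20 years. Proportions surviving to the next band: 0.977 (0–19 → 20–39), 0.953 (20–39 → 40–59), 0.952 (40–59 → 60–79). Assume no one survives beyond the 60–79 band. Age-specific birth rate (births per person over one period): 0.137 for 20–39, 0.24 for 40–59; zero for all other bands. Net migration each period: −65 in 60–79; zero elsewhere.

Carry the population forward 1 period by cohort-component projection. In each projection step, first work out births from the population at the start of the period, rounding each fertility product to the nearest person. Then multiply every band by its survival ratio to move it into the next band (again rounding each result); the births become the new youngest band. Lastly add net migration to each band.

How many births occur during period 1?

After projecting period 1:
Births: 290 × 0.137 = 40  |  870 × 0.24 = 209 — total 249
20–39: 260 × 0.977 = 254
40–59: 290 × 0.953 = 276
60–79: 870 × 0.952 = 828
Net migration: 60–79 − 65 → 763
→ [249, 254, 276, 763]

249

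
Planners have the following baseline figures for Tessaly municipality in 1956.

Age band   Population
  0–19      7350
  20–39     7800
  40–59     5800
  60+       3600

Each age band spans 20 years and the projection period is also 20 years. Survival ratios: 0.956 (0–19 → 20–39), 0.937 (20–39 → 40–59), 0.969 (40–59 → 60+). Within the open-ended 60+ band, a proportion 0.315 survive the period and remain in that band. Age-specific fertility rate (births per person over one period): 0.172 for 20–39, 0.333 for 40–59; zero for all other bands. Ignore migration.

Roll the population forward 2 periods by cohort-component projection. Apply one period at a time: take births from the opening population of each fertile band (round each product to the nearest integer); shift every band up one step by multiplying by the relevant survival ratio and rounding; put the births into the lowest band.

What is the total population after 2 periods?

22566

(Groups numbered youngest = 1 to oldest = 4.)
— Period 1 —
Births: 7800 × 0.172 = 1342, 5800 × 0.333 = 1931 — total 3273
Group 2: 7350 × 0.956 = 7027
Group 3: 7800 × 0.937 = 7309
Group 4: 5800 × 0.969 + 3600 × 0.315 = 5620 + 1134 = 6754
End of period: [3273, 7027, 7309, 6754]
— Period 2 —
Births: 7027 × 0.172 = 1209, 7309 × 0.333 = 2434 — total 3643
Group 2: 3273 × 0.956 = 3129
Group 3: 7027 × 0.937 = 6584
Group 4: 7309 × 0.969 + 6754 × 0.315 = 7082 + 2128 = 9210
End of period: [3643, 3129, 6584, 9210]
Total after period 2: 3643 + 3129 + 6584 + 9210 = 22566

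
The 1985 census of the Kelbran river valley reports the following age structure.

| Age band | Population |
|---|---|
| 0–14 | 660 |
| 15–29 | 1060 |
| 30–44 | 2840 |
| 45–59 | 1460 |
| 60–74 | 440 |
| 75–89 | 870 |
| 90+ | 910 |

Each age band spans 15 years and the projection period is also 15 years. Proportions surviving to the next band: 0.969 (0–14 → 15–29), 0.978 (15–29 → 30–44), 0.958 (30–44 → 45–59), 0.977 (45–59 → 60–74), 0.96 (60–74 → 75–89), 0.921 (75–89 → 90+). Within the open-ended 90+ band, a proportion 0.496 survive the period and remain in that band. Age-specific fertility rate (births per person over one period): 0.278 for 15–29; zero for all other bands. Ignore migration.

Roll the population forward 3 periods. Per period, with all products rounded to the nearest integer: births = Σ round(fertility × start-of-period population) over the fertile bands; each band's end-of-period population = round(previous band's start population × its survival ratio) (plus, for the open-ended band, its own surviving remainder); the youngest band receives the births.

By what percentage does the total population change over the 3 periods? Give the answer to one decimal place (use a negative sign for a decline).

-22.1

Let band 1 be 0–14 through band 7 = 90+.
[period 1]
Births: 1060 * 0.278 = 295
Band 2: 660 * 0.969 = 640
Band 3: 1060 * 0.978 = 1037
Band 4: 2840 * 0.958 = 2721
Band 5: 1460 * 0.977 = 1426
Band 6: 440 * 0.96 = 422
Band 7: 870 * 0.921 + 910 * 0.496 = 801 + 451 = 1252
End of period: [295, 640, 1037, 2721, 1426, 422, 1252]
[period 2]
Births: 640 * 0.278 = 178
Band 2: 295 * 0.969 = 286
Band 3: 640 * 0.978 = 626
Band 4: 1037 * 0.958 = 993
Band 5: 2721 * 0.977 = 2658
Band 6: 1426 * 0.96 = 1369
Band 7: 422 * 0.921 + 1252 * 0.496 = 389 + 621 = 1010
End of period: [178, 286, 626, 993, 2658, 1369, 1010]
[period 3]
Births: 286 * 0.278 = 80
Band 2: 178 * 0.969 = 172
Band 3: 286 * 0.978 = 280
Band 4: 626 * 0.958 = 600
Band 5: 993 * 0.977 = 970
Band 6: 2658 * 0.96 = 2552
Band 7: 1369 * 0.921 + 1010 * 0.496 = 1261 + 501 = 1762
End of period: [80, 172, 280, 600, 970, 2552, 1762]
Total: 8240 → 6416; change = -1824; percentage change = -22.1%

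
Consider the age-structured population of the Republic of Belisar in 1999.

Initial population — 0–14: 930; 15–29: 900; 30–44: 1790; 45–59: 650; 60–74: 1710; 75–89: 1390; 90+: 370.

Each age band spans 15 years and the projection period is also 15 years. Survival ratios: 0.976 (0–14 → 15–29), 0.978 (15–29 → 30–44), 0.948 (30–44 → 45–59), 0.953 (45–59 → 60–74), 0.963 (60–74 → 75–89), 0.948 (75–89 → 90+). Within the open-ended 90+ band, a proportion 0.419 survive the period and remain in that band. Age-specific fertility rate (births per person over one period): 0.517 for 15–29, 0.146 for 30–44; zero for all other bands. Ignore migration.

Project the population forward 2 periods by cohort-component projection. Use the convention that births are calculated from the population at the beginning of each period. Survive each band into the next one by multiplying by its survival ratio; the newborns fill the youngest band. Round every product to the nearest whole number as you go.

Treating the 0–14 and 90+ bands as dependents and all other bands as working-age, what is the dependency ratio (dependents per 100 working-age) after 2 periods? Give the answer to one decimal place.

59.8

Period 1.
Births: 900 × 0.517 = 465, 1790 × 0.146 = 261 ⇒ total 726
15–29: 930 × 0.976 = 908
30–44: 900 × 0.978 = 880
45–59: 1790 × 0.948 = 1697
60–74: 650 × 0.953 = 619
75–89: 1710 × 0.963 = 1647
90+: 1390 × 0.948 + 370 × 0.419 = 1318 + 155 = 1473
End of period: [726, 908, 880, 1697, 619, 1647, 1473]
Period 2.
Births: 908 × 0.517 = 469, 880 × 0.146 = 128 ⇒ total 597
15–29: 726 × 0.976 = 709
30–44: 908 × 0.978 = 888
45–59: 880 × 0.948 = 834
60–74: 1697 × 0.953 = 1617
75–89: 619 × 0.963 = 596
90+: 1647 × 0.948 + 1473 × 0.419 = 1561 + 617 = 2178
End of period: [597, 709, 888, 834, 1617, 596, 2178]
Dependents (band 0–14 + band 90+) = 597 + 2178 = 2775; working-age = 4644; ratio = 2775/4644 × 100 = 59.8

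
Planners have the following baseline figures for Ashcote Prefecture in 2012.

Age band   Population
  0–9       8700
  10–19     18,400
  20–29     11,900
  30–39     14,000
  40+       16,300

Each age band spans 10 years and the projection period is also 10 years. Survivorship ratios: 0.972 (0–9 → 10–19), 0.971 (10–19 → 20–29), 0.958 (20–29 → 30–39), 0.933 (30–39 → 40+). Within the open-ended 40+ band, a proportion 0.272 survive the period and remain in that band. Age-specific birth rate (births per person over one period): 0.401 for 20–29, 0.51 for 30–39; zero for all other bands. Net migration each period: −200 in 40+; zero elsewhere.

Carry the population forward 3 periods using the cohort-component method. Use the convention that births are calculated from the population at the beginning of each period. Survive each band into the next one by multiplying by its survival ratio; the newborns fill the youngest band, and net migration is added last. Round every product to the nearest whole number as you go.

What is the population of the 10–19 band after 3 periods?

[period 1]
Births: 11900 * 0.401 = 4772  |  14000 * 0.51 = 7140 → 11912
10–19: 8700 * 0.972 = 8456
20–29: 18400 * 0.971 = 17866
30–39: 11900 * 0.958 = 11400
40+: 14000 * 0.933 + 16300 * 0.272 = 13062 + 4434 = 17496
Net migration: 40+ − 200 → 17296
Giving 11912 / 8456 / 17866 / 11400 / 17296.
[period 2]
Births: 17866 * 0.401 = 7164  |  11400 * 0.51 = 5814 → 12978
10–19: 11912 * 0.972 = 11578
20–29: 8456 * 0.971 = 8211
30–39: 17866 * 0.958 = 17116
40+: 11400 * 0.933 + 17296 * 0.272 = 10636 + 4705 = 15341
Net migration: 40+ − 200 → 15141
Giving 12978 / 11578 / 8211 / 17116 / 15141.
[period 3]
Births: 8211 * 0.401 = 3293  |  17116 * 0.51 = 8729 → 12022
10–19: 12978 * 0.972 = 12615
20–29: 11578 * 0.971 = 11242
30–39: 8211 * 0.958 = 7866
40+: 17116 * 0.933 + 15141 * 0.272 = 15969 + 4118 = 20087
Net migration: 40+ − 200 → 19887
Giving 12022 / 12615 / 11242 / 7866 / 19887.

12615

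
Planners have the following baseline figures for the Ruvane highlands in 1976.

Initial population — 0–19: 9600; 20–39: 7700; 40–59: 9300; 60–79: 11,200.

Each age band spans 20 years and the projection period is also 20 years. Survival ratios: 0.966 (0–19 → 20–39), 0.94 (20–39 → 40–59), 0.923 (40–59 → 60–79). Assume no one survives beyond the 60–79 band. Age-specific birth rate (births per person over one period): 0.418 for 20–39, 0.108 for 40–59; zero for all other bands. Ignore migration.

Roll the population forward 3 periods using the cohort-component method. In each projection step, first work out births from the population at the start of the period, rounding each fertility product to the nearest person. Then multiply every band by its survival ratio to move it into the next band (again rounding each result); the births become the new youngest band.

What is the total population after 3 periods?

Let band 1 be 0–19 through band 4 = 60–79.
Period 1:
Births: 7700 * 0.418 = 3219 ; 9300 * 0.108 = 1004 ⇒ total 4223
Band 2: 9600 * 0.966 = 9274
Band 3: 7700 * 0.94 = 7238
Band 4: 9300 * 0.923 = 8584
End of period: [4223, 9274, 7238, 8584]
Period 2:
Births: 9274 * 0.418 = 3877 ; 7238 * 0.108 = 782 ⇒ total 4659
Band 2: 4223 * 0.966 = 4079
Band 3: 9274 * 0.94 = 8718
Band 4: 7238 * 0.923 = 6681
End of period: [4659, 4079, 8718, 6681]
Period 3:
Births: 4079 * 0.418 = 1705 ; 8718 * 0.108 = 942 ⇒ total 2647
Band 2: 4659 * 0.966 = 4501
Band 3: 4079 * 0.94 = 3834
Band 4: 8718 * 0.923 = 8047
End of period: [2647, 4501, 3834, 8047]
Total after period 3: 2647 + 4501 + 3834 + 8047 = 19029

19029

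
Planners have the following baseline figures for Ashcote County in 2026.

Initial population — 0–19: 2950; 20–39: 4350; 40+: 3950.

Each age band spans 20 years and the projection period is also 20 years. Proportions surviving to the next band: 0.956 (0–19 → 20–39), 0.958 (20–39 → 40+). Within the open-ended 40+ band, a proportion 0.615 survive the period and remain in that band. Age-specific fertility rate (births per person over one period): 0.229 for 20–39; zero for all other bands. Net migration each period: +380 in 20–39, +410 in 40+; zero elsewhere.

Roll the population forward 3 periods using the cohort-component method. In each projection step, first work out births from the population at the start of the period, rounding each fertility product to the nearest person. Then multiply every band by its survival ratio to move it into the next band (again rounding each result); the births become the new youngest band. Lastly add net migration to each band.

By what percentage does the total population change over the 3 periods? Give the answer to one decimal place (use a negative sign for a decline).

-30.1

Numbering the bands 1..3 from youngest to oldest:
After projecting period 1:
Births: 4350 × 0.229 = 996
Band 2: 2950 × 0.956 = 2820
Band 3: 4350 × 0.958 + 3950 × 0.615 = 4167 + 2429 = 6596
Net migration: Band 2 + 380 → 3200; Band 3 + 410 → 7006
Giving 996 / 3200 / 7006.
After projecting period 2:
Births: 3200 × 0.229 = 733
Band 2: 996 × 0.956 = 952
Band 3: 3200 × 0.958 + 7006 × 0.615 = 3066 + 4309 = 7375
Net migration: Band 2 + 380 → 1332; Band 3 + 410 → 7785
Giving 733 / 1332 / 7785.
After projecting period 3:
Births: 1332 × 0.229 = 305
Band 2: 733 × 0.956 = 701
Band 3: 1332 × 0.958 + 7785 × 0.615 = 1276 + 4788 = 6064
Net migration: Band 2 + 380 → 1081; Band 3 + 410 → 6474
Giving 305 / 1081 / 6474.
Total: 11250 → 7860; change = -3390; percentage change = -30.1%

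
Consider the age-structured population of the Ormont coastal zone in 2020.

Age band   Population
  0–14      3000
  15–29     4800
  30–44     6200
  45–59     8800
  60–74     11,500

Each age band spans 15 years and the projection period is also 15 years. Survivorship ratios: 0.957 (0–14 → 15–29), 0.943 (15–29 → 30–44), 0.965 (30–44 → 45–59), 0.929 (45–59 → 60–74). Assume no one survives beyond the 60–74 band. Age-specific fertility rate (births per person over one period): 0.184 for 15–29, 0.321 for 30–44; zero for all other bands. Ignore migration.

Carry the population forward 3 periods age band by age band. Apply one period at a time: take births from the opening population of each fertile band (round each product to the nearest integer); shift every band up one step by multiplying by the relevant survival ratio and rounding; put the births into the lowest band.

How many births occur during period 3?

1375

Period 1.
Births: 4800 × 0.184 = 883, 6200 × 0.321 = 1990 ⇒ total 2873
15–29: 3000 × 0.957 = 2871
30–44: 4800 × 0.943 = 4526
45–59: 6200 × 0.965 = 5983
60–74: 8800 × 0.929 = 8175
Population now: 0–14=2873, 15–29=2871, 30–44=4526, 45–59=5983, 60–74=8175
Period 2.
Births: 2871 × 0.184 = 528, 4526 × 0.321 = 1453 ⇒ total 1981
15–29: 2873 × 0.957 = 2749
30–44: 2871 × 0.943 = 2707
45–59: 4526 × 0.965 = 4368
60–74: 5983 × 0.929 = 5558
Population now: 0–14=1981, 15–29=2749, 30–44=2707, 45–59=4368, 60–74=5558
Period 3.
Births: 2749 × 0.184 = 506, 2707 × 0.321 = 869 ⇒ total 1375
15–29: 1981 × 0.957 = 1896
30–44: 2749 × 0.943 = 2592
45–59: 2707 × 0.965 = 2612
60–74: 4368 × 0.929 = 4058
Population now: 0–14=1375, 15–29=1896, 30–44=2592, 45–59=2612, 60–74=4058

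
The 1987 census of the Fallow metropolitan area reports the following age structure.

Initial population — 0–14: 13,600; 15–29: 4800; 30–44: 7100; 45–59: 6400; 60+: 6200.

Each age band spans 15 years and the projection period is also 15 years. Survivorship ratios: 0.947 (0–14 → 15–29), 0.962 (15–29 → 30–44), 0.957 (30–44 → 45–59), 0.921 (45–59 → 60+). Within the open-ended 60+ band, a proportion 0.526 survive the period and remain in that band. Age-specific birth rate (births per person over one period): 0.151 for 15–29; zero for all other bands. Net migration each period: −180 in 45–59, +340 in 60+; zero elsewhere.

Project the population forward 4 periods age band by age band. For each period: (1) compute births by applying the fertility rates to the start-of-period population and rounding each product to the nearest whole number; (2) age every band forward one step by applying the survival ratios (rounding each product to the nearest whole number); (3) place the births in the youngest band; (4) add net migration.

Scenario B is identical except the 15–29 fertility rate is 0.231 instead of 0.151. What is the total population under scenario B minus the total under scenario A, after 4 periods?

Numbering the groups 1..5 from youngest to oldest:
— Period 1 —
Births: 4800 × 0.151 = 725
Group 2: 13600 × 0.947 = 12879
Group 3: 4800 × 0.962 = 4618
Group 4: 7100 × 0.957 = 6795
Group 5: 6400 × 0.921 + 6200 × 0.526 = 5894 + 3261 = 9155
Net migration: Group 4 − 180 → 6615; Group 5 + 340 → 9495
End of period: [725, 12879, 4618, 6615, 9495]
— Period 2 —
Births: 12879 × 0.151 = 1945
Group 2: 725 × 0.947 = 687
Group 3: 12879 × 0.962 = 12390
Group 4: 4618 × 0.957 = 4419
Group 5: 6615 × 0.921 + 9495 × 0.526 = 6092 + 4994 = 11086
Net migration: Group 4 − 180 → 4239; Group 5 + 340 → 11426
End of period: [1945, 687, 12390, 4239, 11426]
— Period 3 —
Births: 687 × 0.151 = 104
Group 2: 1945 × 0.947 = 1842
Group 3: 687 × 0.962 = 661
Group 4: 12390 × 0.957 = 11857
Group 5: 4239 × 0.921 + 11426 × 0.526 = 3904 + 6010 = 9914
Net migration: Group 4 − 180 → 11677; Group 5 + 340 → 10254
End of period: [104, 1842, 661, 11677, 10254]
— Period 4 —
Births: 1842 × 0.151 = 278
Group 2: 104 × 0.947 = 98
Group 3: 1842 × 0.962 = 1772
Group 4: 661 × 0.957 = 633
Group 5: 11677 × 0.921 + 10254 × 0.526 = 10755 + 5394 = 16149
Net migration: Group 4 − 180 → 453; Group 5 + 340 → 16489
End of period: [278, 98, 1772, 453, 16489]
Scenario A total after 4 periods: 19090
Scenario B projection —
— Period 1 —
Births: 4800 × 0.231 = 1109
Group 2: 13600 × 0.947 = 12879
Group 3: 4800 × 0.962 = 4618
Group 4: 7100 × 0.957 = 6795
Group 5: 6400 × 0.921 + 6200 × 0.526 = 5894 + 3261 = 9155
Net migration: Group 4 − 180 → 6615; Group 5 + 340 → 9495
End of period: [1109, 12879, 4618, 6615, 9495]
— Period 2 —
Births: 12879 × 0.231 = 2975
Group 2: 1109 × 0.947 = 1050
Group 3: 12879 × 0.962 = 12390
Group 4: 4618 × 0.957 = 4419
Group 5: 6615 × 0.921 + 9495 × 0.526 = 6092 + 4994 = 11086
Net migration: Group 4 − 180 → 4239; Group 5 + 340 → 11426
End of period: [2975, 1050, 12390, 4239, 11426]
— Period 3 —
Births: 1050 × 0.231 = 243
Group 2: 2975 × 0.947 = 2817
Group 3: 1050 × 0.962 = 1010
Group 4: 12390 × 0.957 = 11857
Group 5: 4239 × 0.921 + 11426 × 0.526 = 3904 + 6010 = 9914
Net migration: Group 4 − 180 → 11677; Group 5 + 340 → 10254
End of period: [243, 2817, 1010, 11677, 10254]
— Period 4 —
Births: 2817 × 0.231 = 651
Group 2: 243 × 0.947 = 230
Group 3: 2817 × 0.962 = 2710
Group 4: 1010 × 0.957 = 967
Group 5: 11677 × 0.921 + 10254 × 0.526 = 10755 + 5394 = 16149
Net migration: Group 4 − 180 → 787; Group 5 + 340 → 16489
End of period: [651, 230, 2710, 787, 16489]
Scenario B total after 4 periods: 20867
Difference B − A = 20867 − 19090 = 1777

1777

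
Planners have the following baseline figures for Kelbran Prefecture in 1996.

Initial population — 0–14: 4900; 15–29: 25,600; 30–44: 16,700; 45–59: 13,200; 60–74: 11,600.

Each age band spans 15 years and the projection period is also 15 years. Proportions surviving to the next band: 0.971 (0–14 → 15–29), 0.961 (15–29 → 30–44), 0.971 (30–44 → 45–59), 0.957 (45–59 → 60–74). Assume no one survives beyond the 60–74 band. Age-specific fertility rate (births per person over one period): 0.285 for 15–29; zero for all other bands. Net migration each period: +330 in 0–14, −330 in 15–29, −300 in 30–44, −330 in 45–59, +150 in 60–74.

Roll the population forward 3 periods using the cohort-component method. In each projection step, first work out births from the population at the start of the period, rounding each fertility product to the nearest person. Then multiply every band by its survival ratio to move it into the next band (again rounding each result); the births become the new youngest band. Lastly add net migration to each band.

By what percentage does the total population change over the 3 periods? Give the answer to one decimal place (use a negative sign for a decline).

-50.0

Period 1:
Births: 25600 × 0.285 = 7296
15–29: 4900 × 0.971 = 4758
30–44: 25600 × 0.961 = 24602
45–59: 16700 × 0.971 = 16216
60–74: 13200 × 0.957 = 12632
Net migration: 0–14 + 330 → 7626; 15–29 − 330 → 4428; 30–44 − 300 → 24302; 45–59 − 330 → 15886; 60–74 + 150 → 12782
→ [7626, 4428, 24302, 15886, 12782]
Period 2:
Births: 4428 × 0.285 = 1262
15–29: 7626 × 0.971 = 7405
30–44: 4428 × 0.961 = 4255
45–59: 24302 × 0.971 = 23597
60–74: 15886 × 0.957 = 15203
Net migration: 0–14 + 330 → 1592; 15–29 − 330 → 7075; 30–44 − 300 → 3955; 45–59 − 330 → 23267; 60–74 + 150 → 15353
→ [1592, 7075, 3955, 23267, 15353]
Period 3:
Births: 7075 × 0.285 = 2016
15–29: 1592 × 0.971 = 1546
30–44: 7075 × 0.961 = 6799
45–59: 3955 × 0.971 = 3840
60–74: 23267 × 0.957 = 22267
Net migration: 0–14 + 330 → 2346; 15–29 − 330 → 1216; 30–44 − 300 → 6499; 45–59 − 330 → 3510; 60–74 + 150 → 22417
→ [2346, 1216, 6499, 3510, 22417]
Total: 72000 → 35988; change = -36012; percentage change = -50.0%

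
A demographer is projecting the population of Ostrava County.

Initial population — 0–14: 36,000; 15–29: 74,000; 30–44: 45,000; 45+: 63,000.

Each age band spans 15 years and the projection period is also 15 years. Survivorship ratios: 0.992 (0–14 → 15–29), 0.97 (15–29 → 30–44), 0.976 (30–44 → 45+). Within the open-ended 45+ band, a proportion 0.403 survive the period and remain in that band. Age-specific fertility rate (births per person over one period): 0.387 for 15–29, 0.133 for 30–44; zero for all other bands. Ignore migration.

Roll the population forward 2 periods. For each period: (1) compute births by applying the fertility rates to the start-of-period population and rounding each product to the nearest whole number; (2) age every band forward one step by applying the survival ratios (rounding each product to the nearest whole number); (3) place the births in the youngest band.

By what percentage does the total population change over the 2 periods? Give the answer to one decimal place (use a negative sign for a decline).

— Period 1 —
Births: 74000 × 0.387 = 28638 ; 45000 × 0.133 = 5985 → total 34623
15–29: 36000 × 0.992 = 35712
30–44: 74000 × 0.97 = 71780
45+: 45000 × 0.976 + 63000 × 0.403 = 43920 + 25389 = 69309
Population now: 0–14=34623, 15–29=35712, 30–44=71780, 45+=69309
— Period 2 —
Births: 35712 × 0.387 = 13821 ; 71780 × 0.133 = 9547 → total 23368
15–29: 34623 × 0.992 = 34346
30–44: 35712 × 0.97 = 34641
45+: 71780 × 0.976 + 69309 × 0.403 = 70057 + 27932 = 97989
Population now: 0–14=23368, 15–29=34346, 30–44=34641, 45+=97989
Total: 218000 → 190344; change = -27656; percentage change = -12.7%

-12.7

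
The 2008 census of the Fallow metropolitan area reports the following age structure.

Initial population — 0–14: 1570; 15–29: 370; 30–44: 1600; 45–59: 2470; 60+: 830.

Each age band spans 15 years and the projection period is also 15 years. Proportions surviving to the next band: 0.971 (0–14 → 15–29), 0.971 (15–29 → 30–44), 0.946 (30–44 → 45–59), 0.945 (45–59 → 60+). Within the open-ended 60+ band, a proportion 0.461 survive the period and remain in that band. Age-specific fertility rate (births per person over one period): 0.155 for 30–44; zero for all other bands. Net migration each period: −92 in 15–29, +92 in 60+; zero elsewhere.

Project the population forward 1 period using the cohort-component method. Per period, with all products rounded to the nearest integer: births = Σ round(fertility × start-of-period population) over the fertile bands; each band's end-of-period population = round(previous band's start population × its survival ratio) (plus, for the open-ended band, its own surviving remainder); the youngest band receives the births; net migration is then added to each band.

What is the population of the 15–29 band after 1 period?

Numbering the bands 1..5 from youngest to oldest:
[period 1]
Births: 1600 × 0.155 = 248
Band 2: 1570 × 0.971 = 1524
Band 3: 370 × 0.971 = 359
Band 4: 1600 × 0.946 = 1514
Band 5: 2470 × 0.945 + 830 × 0.461 = 2334 + 383 = 2717
Net migration: Band 2 − 92 → 1432; Band 5 + 92 → 2809
→ [248, 1432, 359, 1514, 2809]

1432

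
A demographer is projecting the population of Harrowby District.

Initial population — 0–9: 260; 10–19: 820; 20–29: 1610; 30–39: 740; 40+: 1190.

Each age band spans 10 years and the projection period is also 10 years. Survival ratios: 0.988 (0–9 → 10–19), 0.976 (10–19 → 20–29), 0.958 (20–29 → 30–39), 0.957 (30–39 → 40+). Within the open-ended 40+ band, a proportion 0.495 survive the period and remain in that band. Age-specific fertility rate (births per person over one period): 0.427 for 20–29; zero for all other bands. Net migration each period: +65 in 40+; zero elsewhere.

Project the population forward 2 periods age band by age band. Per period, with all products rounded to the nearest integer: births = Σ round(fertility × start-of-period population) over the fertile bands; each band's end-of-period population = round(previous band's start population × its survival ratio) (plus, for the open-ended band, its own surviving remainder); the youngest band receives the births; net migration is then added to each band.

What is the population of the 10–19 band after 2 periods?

Let band 1 be 0–9 through band 5 = 40+.
[period 1]
Births: 1610 * 0.427 = 687
Band 2: 260 * 0.988 = 257
Band 3: 820 * 0.976 = 800
Band 4: 1610 * 0.958 = 1542
Band 5: 740 * 0.957 + 1190 * 0.495 = 708 + 589 = 1297
Net migration: Band 5 + 65 → 1362
End of period: [687, 257, 800, 1542, 1362]
[period 2]
Births: 800 * 0.427 = 342
Band 2: 687 * 0.988 = 679
Band 3: 257 * 0.976 = 251
Band 4: 800 * 0.958 = 766
Band 5: 1542 * 0.957 + 1362 * 0.495 = 1476 + 674 = 2150
Net migration: Band 5 + 65 → 2215
End of period: [342, 679, 251, 766, 2215]

679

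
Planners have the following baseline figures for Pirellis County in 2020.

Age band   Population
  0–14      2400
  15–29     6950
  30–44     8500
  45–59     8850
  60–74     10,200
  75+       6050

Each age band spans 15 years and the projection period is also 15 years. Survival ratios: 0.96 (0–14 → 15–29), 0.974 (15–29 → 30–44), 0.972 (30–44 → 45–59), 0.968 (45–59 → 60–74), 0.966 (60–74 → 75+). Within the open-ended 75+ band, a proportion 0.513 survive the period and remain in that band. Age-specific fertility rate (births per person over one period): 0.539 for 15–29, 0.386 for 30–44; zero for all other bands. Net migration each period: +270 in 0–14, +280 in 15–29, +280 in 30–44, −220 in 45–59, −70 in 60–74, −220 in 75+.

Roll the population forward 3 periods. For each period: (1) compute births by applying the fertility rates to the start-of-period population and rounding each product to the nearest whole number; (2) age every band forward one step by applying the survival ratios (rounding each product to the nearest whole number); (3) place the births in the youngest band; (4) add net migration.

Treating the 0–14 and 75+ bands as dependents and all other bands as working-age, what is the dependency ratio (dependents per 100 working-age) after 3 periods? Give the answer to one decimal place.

Call the groups 1 to 6, youngest first.
Period 1.
Births: 6950 × 0.539 = 3746 ; 8500 × 0.386 = 3281 ⇒ total 7027
Group 2: 2400 × 0.96 = 2304
Group 3: 6950 × 0.974 = 6769
Group 4: 8500 × 0.972 = 8262
Group 5: 8850 × 0.968 = 8567
Group 6: 10200 × 0.966 + 6050 × 0.513 = 9853 + 3104 = 12957
Net migration: Group 1 + 270 → 7297; Group 2 + 280 → 2584; Group 3 + 280 → 7049; Group 4 − 220 → 8042; Group 5 − 70 → 8497; Group 6 − 220 → 12737
Population now: 0–14=7297, 15–29=2584, 30–44=7049, 45–59=8042, 60–74=8497, 75+=12737
Period 2.
Births: 2584 × 0.539 = 1393 ; 7049 × 0.386 = 2721 ⇒ total 4114
Group 2: 7297 × 0.96 = 7005
Group 3: 2584 × 0.974 = 2517
Group 4: 7049 × 0.972 = 6852
Group 5: 8042 × 0.968 = 7785
Group 6: 8497 × 0.966 + 12737 × 0.513 = 8208 + 6534 = 14742
Net migration: Group 1 + 270 → 4384; Group 2 + 280 → 7285; Group 3 + 280 → 2797; Group 4 − 220 → 6632; Group 5 − 70 → 7715; Group 6 − 220 → 14522
Population now: 0–14=4384, 15–29=7285, 30–44=2797, 45–59=6632, 60–74=7715, 75+=14522
Period 3.
Births: 7285 × 0.539 = 3927 ; 2797 × 0.386 = 1080 ⇒ total 5007
Group 2: 4384 × 0.96 = 4209
Group 3: 7285 × 0.974 = 7096
Group 4: 2797 × 0.972 = 2719
Group 5: 6632 × 0.968 = 6420
Group 6: 7715 × 0.966 + 14522 × 0.513 = 7453 + 7450 = 14903
Net migration: Group 1 + 270 → 5277; Group 2 + 280 → 4489; Group 3 + 280 → 7376; Group 4 − 220 → 2499; Group 5 − 70 → 6350; Group 6 − 220 → 14683
Population now: 0–14=5277, 15–29=4489, 30–44=7376, 45–59=2499, 60–74=6350, 75+=14683
Dependents (band 0–14 + band 75+) = 5277 + 14683 = 19960; working-age = 20714; ratio = 19960/20714 × 100 = 96.4

96.4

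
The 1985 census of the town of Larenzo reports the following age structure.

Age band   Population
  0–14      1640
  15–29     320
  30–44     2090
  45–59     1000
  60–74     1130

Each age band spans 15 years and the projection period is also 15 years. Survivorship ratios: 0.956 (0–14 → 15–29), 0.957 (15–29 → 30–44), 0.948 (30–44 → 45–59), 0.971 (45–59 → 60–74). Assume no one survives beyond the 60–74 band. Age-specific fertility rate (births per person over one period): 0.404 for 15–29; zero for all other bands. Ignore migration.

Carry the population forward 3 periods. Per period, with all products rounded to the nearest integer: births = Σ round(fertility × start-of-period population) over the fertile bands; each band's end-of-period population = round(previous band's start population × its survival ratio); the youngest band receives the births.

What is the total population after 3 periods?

Numbering the groups 1..5 from youngest to oldest:
— Period 1 —
Births: 320 × 0.404 = 129
Group 2: 1640 × 0.956 = 1568
Group 3: 320 × 0.957 = 306
Group 4: 2090 × 0.948 = 1981
Group 5: 1000 × 0.971 = 971
→ [129, 1568, 306, 1981, 971]
— Period 2 —
Births: 1568 × 0.404 = 633
Group 2: 129 × 0.956 = 123
Group 3: 1568 × 0.957 = 1501
Group 4: 306 × 0.948 = 290
Group 5: 1981 × 0.971 = 1924
→ [633, 123, 1501, 290, 1924]
— Period 3 —
Births: 123 × 0.404 = 50
Group 2: 633 × 0.956 = 605
Group 3: 123 × 0.957 = 118
Group 4: 1501 × 0.948 = 1423
Group 5: 290 × 0.971 = 282
→ [50, 605, 118, 1423, 282]
Total after period 3: 50 + 605 + 118 + 1423 + 282 = 2478

2478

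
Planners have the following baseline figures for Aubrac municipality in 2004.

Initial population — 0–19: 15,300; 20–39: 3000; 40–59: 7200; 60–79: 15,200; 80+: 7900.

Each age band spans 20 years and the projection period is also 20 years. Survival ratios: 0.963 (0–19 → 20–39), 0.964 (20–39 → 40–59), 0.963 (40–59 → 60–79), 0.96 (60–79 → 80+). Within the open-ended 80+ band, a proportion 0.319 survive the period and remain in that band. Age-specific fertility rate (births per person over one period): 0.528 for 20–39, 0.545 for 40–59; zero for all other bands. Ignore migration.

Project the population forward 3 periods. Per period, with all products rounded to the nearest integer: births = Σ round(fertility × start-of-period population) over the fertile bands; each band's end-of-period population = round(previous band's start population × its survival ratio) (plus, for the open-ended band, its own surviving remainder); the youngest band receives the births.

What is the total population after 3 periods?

Period 1:
Births: 3000 * 0.528 = 1584  |  7200 * 0.545 = 3924 — total 5508
20–39: 15300 * 0.963 = 14734
40–59: 3000 * 0.964 = 2892
60–79: 7200 * 0.963 = 6934
80+: 15200 * 0.96 + 7900 * 0.319 = 14592 + 2520 = 17112
End of period: [5508, 14734, 2892, 6934, 17112]
Period 2:
Births: 14734 * 0.528 = 7780  |  2892 * 0.545 = 1576 — total 9356
20–39: 5508 * 0.963 = 5304
40–59: 14734 * 0.964 = 14204
60–79: 2892 * 0.963 = 2785
80+: 6934 * 0.96 + 17112 * 0.319 = 6657 + 5459 = 12116
End of period: [9356, 5304, 14204, 2785, 12116]
Period 3:
Births: 5304 * 0.528 = 2801  |  14204 * 0.545 = 7741 — total 10542
20–39: 9356 * 0.963 = 9010
40–59: 5304 * 0.964 = 5113
60–79: 14204 * 0.963 = 13678
80+: 2785 * 0.96 + 12116 * 0.319 = 2674 + 3865 = 6539
End of period: [10542, 9010, 5113, 13678, 6539]
Total after period 3: 10542 + 9010 + 5113 + 13678 + 6539 = 44882

44882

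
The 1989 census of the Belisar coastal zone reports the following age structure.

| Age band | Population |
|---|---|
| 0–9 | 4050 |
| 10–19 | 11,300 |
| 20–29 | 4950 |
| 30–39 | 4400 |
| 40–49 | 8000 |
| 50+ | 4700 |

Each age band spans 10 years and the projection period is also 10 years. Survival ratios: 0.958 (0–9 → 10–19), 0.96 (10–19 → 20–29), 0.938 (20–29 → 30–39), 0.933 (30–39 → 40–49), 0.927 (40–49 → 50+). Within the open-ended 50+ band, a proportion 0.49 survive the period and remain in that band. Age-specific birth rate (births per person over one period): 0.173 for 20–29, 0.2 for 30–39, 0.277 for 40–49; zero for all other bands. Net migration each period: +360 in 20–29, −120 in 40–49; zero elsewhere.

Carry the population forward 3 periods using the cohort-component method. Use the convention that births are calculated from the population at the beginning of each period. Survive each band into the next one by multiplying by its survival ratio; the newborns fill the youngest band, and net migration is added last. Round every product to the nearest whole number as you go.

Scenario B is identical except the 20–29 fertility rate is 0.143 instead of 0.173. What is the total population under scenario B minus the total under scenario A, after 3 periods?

-582

— Period 1 —
Births: 4950 × 0.173 = 856  |  4400 × 0.2 = 880  |  8000 × 0.277 = 2216 — total 3952
10–19: 4050 × 0.958 = 3880
20–29: 11300 × 0.96 = 10848
30–39: 4950 × 0.938 = 4643
40–49: 4400 × 0.933 = 4105
50+: 8000 × 0.927 + 4700 × 0.49 = 7416 + 2303 = 9719
Net migration: 20–29 + 360 → 11208; 40–49 − 120 → 3985
Giving 3952 / 3880 / 11208 / 4643 / 3985 / 9719.
— Period 2 —
Births: 11208 × 0.173 = 1939  |  4643 × 0.2 = 929  |  3985 × 0.277 = 1104 — total 3972
10–19: 3952 × 0.958 = 3786
20–29: 3880 × 0.96 = 3725
30–39: 11208 × 0.938 = 10513
40–49: 4643 × 0.933 = 4332
50+: 3985 × 0.927 + 9719 × 0.49 = 3694 + 4762 = 8456
Net migration: 20–29 + 360 → 4085; 40–49 − 120 → 4212
Giving 3972 / 3786 / 4085 / 10513 / 4212 / 8456.
— Period 3 —
Births: 4085 × 0.173 = 707  |  10513 × 0.2 = 2103  |  4212 × 0.277 = 1167 — total 3977
10–19: 3972 × 0.958 = 3805
20–29: 3786 × 0.96 = 3635
30–39: 4085 × 0.938 = 3832
40–49: 10513 × 0.933 = 9809
50+: 4212 × 0.927 + 8456 × 0.49 = 3905 + 4143 = 8048
Net migration: 20–29 + 360 → 3995; 40–49 − 120 → 9689
Giving 3977 / 3805 / 3995 / 3832 / 9689 / 8048.
Scenario A total after 3 periods: 33346
Scenario B projection —
— Period 1 —
Births: 4950 × 0.143 = 708  |  4400 × 0.2 = 880  |  8000 × 0.277 = 2216 — total 3804
10–19: 4050 × 0.958 = 3880
20–29: 11300 × 0.96 = 10848
30–39: 4950 × 0.938 = 4643
40–49: 4400 × 0.933 = 4105
50+: 8000 × 0.927 + 4700 × 0.49 = 7416 + 2303 = 9719
Net migration: 20–29 + 360 → 11208; 40–49 − 120 → 3985
Giving 3804 / 3880 / 11208 / 4643 / 3985 / 9719.
— Period 2 —
Births: 11208 × 0.143 = 1603  |  4643 × 0.2 = 929  |  3985 × 0.277 = 1104 — total 3636
10–19: 3804 × 0.958 = 3644
20–29: 3880 × 0.96 = 3725
30–39: 11208 × 0.938 = 10513
40–49: 4643 × 0.933 = 4332
50+: 3985 × 0.927 + 9719 × 0.49 = 3694 + 4762 = 8456
Net migration: 20–29 + 360 → 4085; 40–49 − 120 → 4212
Giving 3636 / 3644 / 4085 / 10513 / 4212 / 8456.
— Period 3 —
Births: 4085 × 0.143 = 584  |  10513 × 0.2 = 2103  |  4212 × 0.277 = 1167 — total 3854
10–19: 3636 × 0.958 = 3483
20–29: 3644 × 0.96 = 3498
30–39: 4085 × 0.938 = 3832
40–49: 10513 × 0.933 = 9809
50+: 4212 × 0.927 + 8456 × 0.49 = 3905 + 4143 = 8048
Net migration: 20–29 + 360 → 3858; 40–49 − 120 → 9689
Giving 3854 / 3483 / 3858 / 3832 / 9689 / 8048.
Scenario B total after 3 periods: 32764
Difference B − A = 32764 − 33346 = -582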